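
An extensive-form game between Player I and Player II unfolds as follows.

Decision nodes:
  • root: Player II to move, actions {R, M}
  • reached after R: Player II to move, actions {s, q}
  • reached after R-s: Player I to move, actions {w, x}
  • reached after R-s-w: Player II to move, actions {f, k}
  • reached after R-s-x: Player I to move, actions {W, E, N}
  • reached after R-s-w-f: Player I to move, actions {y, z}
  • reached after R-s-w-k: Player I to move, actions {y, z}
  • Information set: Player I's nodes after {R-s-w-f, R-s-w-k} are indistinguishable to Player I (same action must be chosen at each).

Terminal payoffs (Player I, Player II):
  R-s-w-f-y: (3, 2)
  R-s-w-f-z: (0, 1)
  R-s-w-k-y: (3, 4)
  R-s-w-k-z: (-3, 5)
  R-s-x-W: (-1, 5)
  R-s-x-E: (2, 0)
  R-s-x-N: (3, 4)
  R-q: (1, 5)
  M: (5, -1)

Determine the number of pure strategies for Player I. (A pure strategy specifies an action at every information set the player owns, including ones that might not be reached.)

12

Player I owns the node after R-s with actions {w, x} — two choices.
Player I owns the node after R-s-x with actions {W, E, N} — three choices.
Player I owns the information set {R-s-w-f, R-s-w-k} with actions {y, z} — two choices.
A pure strategy fixes one action at each information set independently, so the count is the product 2 × 3 × 2 = 12.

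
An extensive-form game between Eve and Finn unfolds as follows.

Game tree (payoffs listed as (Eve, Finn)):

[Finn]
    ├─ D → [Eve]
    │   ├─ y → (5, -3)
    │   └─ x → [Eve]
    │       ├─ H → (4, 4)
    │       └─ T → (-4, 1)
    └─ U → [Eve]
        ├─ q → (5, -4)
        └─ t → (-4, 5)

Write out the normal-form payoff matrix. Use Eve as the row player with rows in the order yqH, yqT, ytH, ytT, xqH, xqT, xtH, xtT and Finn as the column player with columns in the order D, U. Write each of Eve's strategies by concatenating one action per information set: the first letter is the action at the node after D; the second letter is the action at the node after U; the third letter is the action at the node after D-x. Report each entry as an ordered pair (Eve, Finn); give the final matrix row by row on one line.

yqH: (5,-3) (5,-4) | yqT: (5,-3) (5,-4) | ytH: (5,-3) (-4,5) | ytT: (5,-3) (-4,5) | xqH: (4,4) (5,-4) | xqT: (-4,1) (5,-4) | xtH: (4,4) (-4,5) | xtT: (-4,1) (-4,5)

            D        U
 yqH   (5,-3)   (5,-4)
 yqT   (5,-3)   (5,-4)
 ytH   (5,-3)   (-4,5)
 ytT   (5,-3)   (-4,5)
 xqH    (4,4)   (5,-4)
 xqT   (-4,1)   (5,-4)
 xtH    (4,4)   (-4,5)
 xtT   (-4,1)   (-4,5)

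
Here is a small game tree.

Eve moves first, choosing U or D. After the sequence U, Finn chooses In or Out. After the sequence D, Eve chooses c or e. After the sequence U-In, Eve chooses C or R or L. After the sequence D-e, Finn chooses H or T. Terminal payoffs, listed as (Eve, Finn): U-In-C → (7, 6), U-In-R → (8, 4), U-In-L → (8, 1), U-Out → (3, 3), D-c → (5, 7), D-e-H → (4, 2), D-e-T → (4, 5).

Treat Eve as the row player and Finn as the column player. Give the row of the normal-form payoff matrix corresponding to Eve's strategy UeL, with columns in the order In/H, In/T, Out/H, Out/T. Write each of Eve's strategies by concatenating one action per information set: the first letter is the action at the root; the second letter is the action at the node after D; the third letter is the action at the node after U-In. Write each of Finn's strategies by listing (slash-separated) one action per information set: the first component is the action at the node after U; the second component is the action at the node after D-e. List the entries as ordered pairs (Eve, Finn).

(8,1) (8,1) (3,3) (3,3)

vs In/H: Eve plays U → Finn plays In at [U] → Eve plays L at [U-In] → (8, 1)
vs In/T: Eve plays U → Finn plays In at [U] → Eve plays L at [U-In] → (8, 1)
vs Out/H: Eve plays U → Finn plays Out at [U] → (3, 3)
vs Out/T: Eve plays U → Finn plays Out at [U] → (3, 3)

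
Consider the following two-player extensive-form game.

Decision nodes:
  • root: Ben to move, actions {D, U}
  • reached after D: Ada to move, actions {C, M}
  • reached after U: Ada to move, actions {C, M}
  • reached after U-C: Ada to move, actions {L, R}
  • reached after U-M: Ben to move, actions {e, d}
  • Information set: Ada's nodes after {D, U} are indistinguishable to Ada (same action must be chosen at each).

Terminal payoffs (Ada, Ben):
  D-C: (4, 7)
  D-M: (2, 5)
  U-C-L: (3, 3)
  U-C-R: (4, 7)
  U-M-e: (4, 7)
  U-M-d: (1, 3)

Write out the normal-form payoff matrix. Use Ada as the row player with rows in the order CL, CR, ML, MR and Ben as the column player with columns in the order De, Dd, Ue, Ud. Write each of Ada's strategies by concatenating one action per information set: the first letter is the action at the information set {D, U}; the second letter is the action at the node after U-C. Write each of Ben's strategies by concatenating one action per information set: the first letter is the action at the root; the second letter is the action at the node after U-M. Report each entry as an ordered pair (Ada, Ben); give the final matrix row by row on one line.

           De       Dd       Ue       Ud
  CL    (4,7)    (4,7)    (3,3)    (3,3)
  CR    (4,7)    (4,7)    (4,7)    (4,7)
  ML    (2,5)    (2,5)    (4,7)    (1,3)
  MR    (2,5)    (2,5)    (4,7)    (1,3)

CL: (4,7) (4,7) (3,3) (3,3) | CR: (4,7) (4,7) (4,7) (4,7) | ML: (2,5) (2,5) (4,7) (1,3) | MR: (2,5) (2,5) (4,7) (1,3)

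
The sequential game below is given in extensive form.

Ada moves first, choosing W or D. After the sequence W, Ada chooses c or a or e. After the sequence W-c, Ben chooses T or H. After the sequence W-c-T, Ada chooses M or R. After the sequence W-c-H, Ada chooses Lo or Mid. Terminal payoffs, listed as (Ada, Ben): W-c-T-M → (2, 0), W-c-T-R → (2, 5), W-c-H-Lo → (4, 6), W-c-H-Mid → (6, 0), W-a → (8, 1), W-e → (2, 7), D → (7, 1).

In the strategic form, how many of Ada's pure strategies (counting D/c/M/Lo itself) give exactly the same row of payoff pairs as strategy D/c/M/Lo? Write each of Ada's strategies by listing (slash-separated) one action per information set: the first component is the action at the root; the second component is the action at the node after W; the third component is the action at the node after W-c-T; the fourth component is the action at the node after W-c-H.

Row for D/c/M/Lo (columns T, H): (7,1) (7,1).
Under D/c/M/Lo, Ada's choice at the node after W and at the node after W-c-T and at the node after W-c-H can never be reached regardless of what Ben does, so varying those choices leaves every outcome unchanged.
Holding the reachable choices fixed and varying the unreachable ones freely already gives 3 × 2 × 2 = 12 equivalent strategies.
No other strategy reproduces this row, so those 12 are the full class: D/c/M/Lo, D/c/M/Mid, D/c/R/Lo, D/c/R/Mid, D/a/M/Lo, D/a/M/Mid, D/a/R/Lo, D/a/R/Mid, D/e/M/Lo, D/e/M/Mid, D/e/R/Lo, D/e/R/Mid.

12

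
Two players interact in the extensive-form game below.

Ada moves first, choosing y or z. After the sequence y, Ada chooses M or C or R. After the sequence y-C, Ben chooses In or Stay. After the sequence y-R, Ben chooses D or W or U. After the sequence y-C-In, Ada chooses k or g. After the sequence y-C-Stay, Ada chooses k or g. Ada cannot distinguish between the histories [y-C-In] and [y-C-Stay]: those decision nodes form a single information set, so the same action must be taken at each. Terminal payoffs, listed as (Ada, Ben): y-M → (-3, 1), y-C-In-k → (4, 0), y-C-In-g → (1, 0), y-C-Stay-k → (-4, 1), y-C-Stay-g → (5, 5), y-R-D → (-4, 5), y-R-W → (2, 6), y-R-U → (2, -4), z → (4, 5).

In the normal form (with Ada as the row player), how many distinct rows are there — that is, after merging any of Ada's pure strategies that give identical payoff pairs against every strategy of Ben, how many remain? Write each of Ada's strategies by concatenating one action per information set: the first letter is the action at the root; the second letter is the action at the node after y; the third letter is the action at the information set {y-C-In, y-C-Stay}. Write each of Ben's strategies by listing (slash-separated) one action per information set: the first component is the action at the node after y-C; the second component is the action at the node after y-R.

Ada has 12 pure strategies: yMk, yMg, yCk, yCg, yRk, yRg, zMk, zMg, zCk, zCg, zRk, zRg. Columns: In/D, In/W, In/U, Stay/D, Stay/W, Stay/U.
{yMk, yMg} → row (-3,1) (-3,1) (-3,1) (-3,1) (-3,1) (-3,1)
{yCk} → row (4,0) (4,0) (4,0) (-4,1) (-4,1) (-4,1)
{yCg} → row (1,0) (1,0) (1,0) (5,5) (5,5) (5,5)
{yRk, yRg} → row (-4,5) (2,6) (2,-4) (-4,5) (2,6) (2,-4)
{zMk, zMg, zCk, zCg, zRk, zRg} → row (4,5) (4,5) (4,5) (4,5) (4,5) (4,5)
That's 5 distinct rows out of 12 strategies.

5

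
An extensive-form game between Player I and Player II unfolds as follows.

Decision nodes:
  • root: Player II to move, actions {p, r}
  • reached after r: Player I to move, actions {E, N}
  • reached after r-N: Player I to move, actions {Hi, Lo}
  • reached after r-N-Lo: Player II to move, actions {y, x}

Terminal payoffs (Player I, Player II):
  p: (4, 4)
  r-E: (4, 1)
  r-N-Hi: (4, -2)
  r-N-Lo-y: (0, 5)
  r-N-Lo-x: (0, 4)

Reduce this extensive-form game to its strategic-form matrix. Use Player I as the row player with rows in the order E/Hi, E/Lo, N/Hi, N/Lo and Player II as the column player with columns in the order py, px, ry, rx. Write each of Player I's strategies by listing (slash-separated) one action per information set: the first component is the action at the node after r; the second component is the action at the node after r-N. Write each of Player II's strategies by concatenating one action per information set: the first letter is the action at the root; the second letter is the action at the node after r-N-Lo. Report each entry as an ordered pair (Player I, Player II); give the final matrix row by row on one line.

E/Hi: (4,4) (4,4) (4,1) (4,1) | E/Lo: (4,4) (4,4) (4,1) (4,1) | N/Hi: (4,4) (4,4) (4,-2) (4,-2) | N/Lo: (4,4) (4,4) (0,5) (0,4)

           py       px       ry       rx
E/Hi    (4,4)    (4,4)    (4,1)    (4,1)
E/Lo    (4,4)    (4,4)    (4,1)    (4,1)
N/Hi    (4,4)    (4,4)   (4,-2)   (4,-2)
N/Lo    (4,4)    (4,4)    (0,5)    (0,4)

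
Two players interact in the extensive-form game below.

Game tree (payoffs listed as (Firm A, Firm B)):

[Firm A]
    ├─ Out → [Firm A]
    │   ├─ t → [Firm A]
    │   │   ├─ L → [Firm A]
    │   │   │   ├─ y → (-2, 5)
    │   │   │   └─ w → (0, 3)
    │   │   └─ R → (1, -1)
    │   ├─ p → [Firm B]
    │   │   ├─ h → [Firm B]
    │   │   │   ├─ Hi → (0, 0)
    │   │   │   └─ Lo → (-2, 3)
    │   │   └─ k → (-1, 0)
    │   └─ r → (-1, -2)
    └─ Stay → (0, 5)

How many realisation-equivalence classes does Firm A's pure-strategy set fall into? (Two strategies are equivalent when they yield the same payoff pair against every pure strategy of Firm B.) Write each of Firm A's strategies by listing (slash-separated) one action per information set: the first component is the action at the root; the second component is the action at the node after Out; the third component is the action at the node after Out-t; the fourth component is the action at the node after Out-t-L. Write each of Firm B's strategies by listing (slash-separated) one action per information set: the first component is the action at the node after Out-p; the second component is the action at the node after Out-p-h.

Firm A has 24 pure strategies: Out/t/L/y, Out/t/L/w, Out/t/R/y, Out/t/R/w, Out/p/L/y, Out/p/L/w, Out/p/R/y, Out/p/R/w, Out/r/L/y, Out/r/L/w, Out/r/R/y, Out/r/R/w, Stay/t/L/y, Stay/t/L/w, Stay/t/R/y, Stay/t/R/w, Stay/p/L/y, Stay/p/L/w, Stay/p/R/y, Stay/p/R/w, Stay/r/L/y, Stay/r/L/w, Stay/r/R/y, Stay/r/R/w. Columns: h/Hi, h/Lo, k/Hi, k/Lo.
{Out/t/L/y} → row (-2,5) (-2,5) (-2,5) (-2,5)
{Out/t/L/w} → row (0,3) (0,3) (0,3) (0,3)
{Out/t/R/y, Out/t/R/w} → row (1,-1) (1,-1) (1,-1) (1,-1)
{Out/p/L/y, Out/p/L/w, Out/p/R/y, Out/p/R/w} → row (0,0) (-2,3) (-1,0) (-1,0)
{Out/r/L/y, Out/r/L/w, Out/r/R/y, Out/r/R/w} → row (-1,-2) (-1,-2) (-1,-2) (-1,-2)
{Stay/t/L/y, Stay/t/L/w, Stay/t/R/y, Stay/t/R/w, Stay/p/L/y, Stay/p/L/w, Stay/p/R/y, Stay/p/R/w, Stay/r/L/y, Stay/r/L/w, Stay/r/R/y, Stay/r/R/w} → row (0,5) (0,5) (0,5) (0,5)
That's 6 distinct rows out of 24 strategies.

6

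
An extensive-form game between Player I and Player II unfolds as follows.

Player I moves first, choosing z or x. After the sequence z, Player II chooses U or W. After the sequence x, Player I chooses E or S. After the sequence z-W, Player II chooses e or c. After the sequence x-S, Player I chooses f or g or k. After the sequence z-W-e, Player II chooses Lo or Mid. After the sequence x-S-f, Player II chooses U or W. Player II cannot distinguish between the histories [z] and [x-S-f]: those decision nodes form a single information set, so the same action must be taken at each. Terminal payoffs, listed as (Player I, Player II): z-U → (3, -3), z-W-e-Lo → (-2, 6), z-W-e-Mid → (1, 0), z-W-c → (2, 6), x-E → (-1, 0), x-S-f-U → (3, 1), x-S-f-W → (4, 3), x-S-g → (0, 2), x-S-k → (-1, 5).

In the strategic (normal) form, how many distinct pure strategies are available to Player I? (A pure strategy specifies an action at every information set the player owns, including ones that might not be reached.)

Player I owns the root with actions {z, x} — two choices.
Player I owns the node after x with actions {E, S} — two choices.
Player I owns the node after x-S with actions {f, g, k} — three choices.
A pure strategy fixes one action at each information set independently, so the count is the product 2 × 2 × 3 = 12.

12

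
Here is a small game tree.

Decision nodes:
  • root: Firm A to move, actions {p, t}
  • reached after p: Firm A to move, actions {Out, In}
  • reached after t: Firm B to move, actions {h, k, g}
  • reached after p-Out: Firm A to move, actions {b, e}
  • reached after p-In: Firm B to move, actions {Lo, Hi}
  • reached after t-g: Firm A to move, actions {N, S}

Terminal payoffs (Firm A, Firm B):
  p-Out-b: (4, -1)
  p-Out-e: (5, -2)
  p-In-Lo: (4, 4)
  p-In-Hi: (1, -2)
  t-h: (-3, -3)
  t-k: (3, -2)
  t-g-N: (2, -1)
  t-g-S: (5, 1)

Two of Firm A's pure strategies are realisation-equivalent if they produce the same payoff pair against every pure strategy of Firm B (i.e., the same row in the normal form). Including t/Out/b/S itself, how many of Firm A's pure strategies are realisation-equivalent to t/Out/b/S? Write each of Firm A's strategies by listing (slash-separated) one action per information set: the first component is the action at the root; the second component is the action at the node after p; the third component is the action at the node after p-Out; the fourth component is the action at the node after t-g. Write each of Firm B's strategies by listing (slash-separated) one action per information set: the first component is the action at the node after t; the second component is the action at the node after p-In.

4

Row for t/Out/b/S (columns h/Lo, h/Hi, k/Lo, k/Hi, g/Lo, g/Hi): (-3,-3) (-3,-3) (3,-2) (3,-2) (5,1) (5,1).
Under t/Out/b/S, Firm A's choice at the node after p and at the node after p-Out can never be reached regardless of what Firm B does, so varying those choices leaves every outcome unchanged.
Holding the reachable choices fixed and varying the unreachable ones freely already gives 2 × 2 = 4 equivalent strategies.
No other strategy reproduces this row, so those 4 are the full class: t/Out/b/S, t/Out/e/S, t/In/b/S, t/In/e/S.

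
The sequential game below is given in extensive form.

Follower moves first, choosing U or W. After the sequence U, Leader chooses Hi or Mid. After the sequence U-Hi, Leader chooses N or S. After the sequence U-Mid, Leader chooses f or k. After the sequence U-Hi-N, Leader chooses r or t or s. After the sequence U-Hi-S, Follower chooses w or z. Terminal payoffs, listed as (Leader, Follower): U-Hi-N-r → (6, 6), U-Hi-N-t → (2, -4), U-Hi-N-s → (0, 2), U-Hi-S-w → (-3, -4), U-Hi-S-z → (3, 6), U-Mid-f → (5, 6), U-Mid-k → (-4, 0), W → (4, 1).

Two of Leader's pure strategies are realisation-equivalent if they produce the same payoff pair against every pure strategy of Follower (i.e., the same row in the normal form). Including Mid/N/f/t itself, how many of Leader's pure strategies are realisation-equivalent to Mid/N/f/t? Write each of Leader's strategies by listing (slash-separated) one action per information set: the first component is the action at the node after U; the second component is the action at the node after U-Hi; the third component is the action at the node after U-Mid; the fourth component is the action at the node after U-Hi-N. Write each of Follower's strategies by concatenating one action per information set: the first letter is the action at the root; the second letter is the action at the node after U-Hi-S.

Row for Mid/N/f/t (columns Uw, Uz, Ww, Wz): (5,6) (5,6) (4,1) (4,1).
Under Mid/N/f/t, Leader's choice at the node after U-Hi and at the node after U-Hi-N can never be reached regardless of what Follower does, so varying those choices leaves every outcome unchanged.
Holding the reachable choices fixed and varying the unreachable ones freely already gives 2 × 3 = 6 equivalent strategies.
No other strategy reproduces this row, so those 6 are the full class: Mid/N/f/r, Mid/N/f/t, Mid/N/f/s, Mid/S/f/r, Mid/S/f/t, Mid/S/f/s.

6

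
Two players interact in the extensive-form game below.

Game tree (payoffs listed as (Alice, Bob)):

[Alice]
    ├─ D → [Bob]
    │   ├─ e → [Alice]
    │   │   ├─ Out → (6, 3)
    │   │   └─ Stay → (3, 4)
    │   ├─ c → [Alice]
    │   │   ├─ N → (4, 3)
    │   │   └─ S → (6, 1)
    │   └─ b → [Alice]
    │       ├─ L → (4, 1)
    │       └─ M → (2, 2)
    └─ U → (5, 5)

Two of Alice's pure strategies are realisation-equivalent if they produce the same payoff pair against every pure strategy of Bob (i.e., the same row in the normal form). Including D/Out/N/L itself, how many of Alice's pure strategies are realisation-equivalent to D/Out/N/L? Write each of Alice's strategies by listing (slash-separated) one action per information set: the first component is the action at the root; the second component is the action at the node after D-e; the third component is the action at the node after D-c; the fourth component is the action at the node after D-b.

1

Row for D/Out/N/L (columns e, c, b): (6,3) (4,3) (4,1).
Every one of Alice's information sets is on the play path for some reply by Bob when Alice follows D/Out/N/L.
Changing the action at any of them therefore changes at least one column, so only D/Out/N/L itself gives this row.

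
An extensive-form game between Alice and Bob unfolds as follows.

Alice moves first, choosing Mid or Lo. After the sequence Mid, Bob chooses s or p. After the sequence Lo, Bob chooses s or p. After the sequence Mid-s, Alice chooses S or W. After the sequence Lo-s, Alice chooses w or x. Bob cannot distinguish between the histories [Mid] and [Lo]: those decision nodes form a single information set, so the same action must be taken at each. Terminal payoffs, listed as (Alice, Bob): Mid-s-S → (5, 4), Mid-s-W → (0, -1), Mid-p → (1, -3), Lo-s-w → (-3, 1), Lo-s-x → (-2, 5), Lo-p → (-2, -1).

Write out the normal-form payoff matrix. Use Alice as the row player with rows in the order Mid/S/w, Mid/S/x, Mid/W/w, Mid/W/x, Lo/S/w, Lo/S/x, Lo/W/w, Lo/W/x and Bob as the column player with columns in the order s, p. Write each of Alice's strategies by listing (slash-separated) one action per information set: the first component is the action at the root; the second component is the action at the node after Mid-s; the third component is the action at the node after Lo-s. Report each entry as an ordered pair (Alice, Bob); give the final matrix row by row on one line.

Mid/S/w: (5,4) (1,-3) | Mid/S/x: (5,4) (1,-3) | Mid/W/w: (0,-1) (1,-3) | Mid/W/x: (0,-1) (1,-3) | Lo/S/w: (-3,1) (-2,-1) | Lo/S/x: (-2,5) (-2,-1) | Lo/W/w: (-3,1) (-2,-1) | Lo/W/x: (-2,5) (-2,-1)

               s        p
Mid/S/w    (5,4)   (1,-3)
Mid/S/x    (5,4)   (1,-3)
Mid/W/w   (0,-1)   (1,-3)
Mid/W/x   (0,-1)   (1,-3)
 Lo/S/w   (-3,1)  (-2,-1)
 Lo/S/x   (-2,5)  (-2,-1)
 Lo/W/w   (-3,1)  (-2,-1)
 Lo/W/x   (-2,5)  (-2,-1)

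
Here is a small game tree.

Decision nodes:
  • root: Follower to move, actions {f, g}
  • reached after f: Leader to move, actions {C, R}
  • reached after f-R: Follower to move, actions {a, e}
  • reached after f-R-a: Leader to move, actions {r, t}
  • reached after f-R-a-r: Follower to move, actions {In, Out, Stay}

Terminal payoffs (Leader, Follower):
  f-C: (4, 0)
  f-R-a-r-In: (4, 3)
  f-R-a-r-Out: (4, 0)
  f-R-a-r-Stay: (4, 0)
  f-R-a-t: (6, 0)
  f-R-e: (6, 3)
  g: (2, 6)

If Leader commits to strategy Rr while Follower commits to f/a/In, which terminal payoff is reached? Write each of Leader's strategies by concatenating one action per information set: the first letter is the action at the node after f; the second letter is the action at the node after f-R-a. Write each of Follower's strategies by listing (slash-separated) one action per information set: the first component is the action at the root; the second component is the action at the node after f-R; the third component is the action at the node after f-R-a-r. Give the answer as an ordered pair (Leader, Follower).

(4, 3)

Trace the play path from the root:
  Follower plays f
  Leader plays R at [f]
  Follower plays a at [f-R]
  Leader plays r at [f-R-a]
  Follower plays In at [f-R-a-r]
→ terminal payoff (4, 3).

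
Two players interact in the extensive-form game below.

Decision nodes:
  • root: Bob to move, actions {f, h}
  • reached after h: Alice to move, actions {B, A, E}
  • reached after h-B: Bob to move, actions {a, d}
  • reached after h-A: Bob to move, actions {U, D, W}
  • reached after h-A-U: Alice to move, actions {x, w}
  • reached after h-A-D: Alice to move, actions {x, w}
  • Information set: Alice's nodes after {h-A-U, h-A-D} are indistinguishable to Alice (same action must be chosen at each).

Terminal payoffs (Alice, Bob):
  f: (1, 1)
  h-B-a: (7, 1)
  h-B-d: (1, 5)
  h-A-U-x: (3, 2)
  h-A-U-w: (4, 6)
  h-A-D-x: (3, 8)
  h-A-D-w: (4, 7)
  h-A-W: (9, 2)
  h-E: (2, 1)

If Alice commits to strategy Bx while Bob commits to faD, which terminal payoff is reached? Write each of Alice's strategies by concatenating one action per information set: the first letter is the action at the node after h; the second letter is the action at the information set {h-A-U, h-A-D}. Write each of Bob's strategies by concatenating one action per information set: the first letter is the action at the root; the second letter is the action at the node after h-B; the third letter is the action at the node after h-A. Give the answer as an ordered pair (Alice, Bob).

(1, 1)

Trace the play path from the root:
  Bob plays f
→ terminal payoff (1, 1).
(Alice's choice at the node after h is never reached on this path, so it doesn't affect the outcome.)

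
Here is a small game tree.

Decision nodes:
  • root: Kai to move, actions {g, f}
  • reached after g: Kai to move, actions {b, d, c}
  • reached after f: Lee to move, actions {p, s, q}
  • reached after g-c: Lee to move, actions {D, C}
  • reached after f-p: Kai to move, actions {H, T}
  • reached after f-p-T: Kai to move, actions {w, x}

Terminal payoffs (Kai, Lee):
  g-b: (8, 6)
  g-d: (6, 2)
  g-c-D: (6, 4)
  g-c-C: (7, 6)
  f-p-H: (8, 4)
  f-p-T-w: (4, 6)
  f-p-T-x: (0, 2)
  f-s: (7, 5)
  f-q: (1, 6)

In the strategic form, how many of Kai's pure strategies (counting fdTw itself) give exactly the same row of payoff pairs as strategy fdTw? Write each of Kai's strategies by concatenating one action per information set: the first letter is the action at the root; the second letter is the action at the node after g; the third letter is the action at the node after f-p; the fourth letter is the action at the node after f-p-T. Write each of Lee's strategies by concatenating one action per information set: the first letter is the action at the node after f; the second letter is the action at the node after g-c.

3

Row for fdTw (columns pD, pC, sD, sC, qD, qC): (4,6) (4,6) (7,5) (7,5) (1,6) (1,6).
Under fdTw, Kai's choice at the node after g can never be reached regardless of what Lee does, so varying those choices leaves every outcome unchanged.
Holding the reachable choices fixed and varying the unreachable one freely already gives 3 equivalent strategies.
No other strategy reproduces this row, so those 3 are the full class: fbTw, fdTw, fcTw.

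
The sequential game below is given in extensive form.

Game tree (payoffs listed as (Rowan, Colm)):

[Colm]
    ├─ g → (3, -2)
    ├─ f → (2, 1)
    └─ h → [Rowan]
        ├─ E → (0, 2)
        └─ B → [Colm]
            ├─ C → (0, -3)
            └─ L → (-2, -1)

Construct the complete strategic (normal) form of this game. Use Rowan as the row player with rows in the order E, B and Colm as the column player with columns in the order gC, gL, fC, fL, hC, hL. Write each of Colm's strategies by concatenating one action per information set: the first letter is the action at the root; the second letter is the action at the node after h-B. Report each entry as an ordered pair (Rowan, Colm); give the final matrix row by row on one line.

E: (3,-2) (3,-2) (2,1) (2,1) (0,2) (0,2) | B: (3,-2) (3,-2) (2,1) (2,1) (0,-3) (-2,-1)

Row E: gC→(3,-2), gL→(3,-2), fC→(2,1), fL→(2,1), hC→(0,2), hL→(0,2)
Row B: gC→(3,-2), gL→(3,-2), fC→(2,1), fL→(2,1), hC→(0,-3), hL→(-2,-1)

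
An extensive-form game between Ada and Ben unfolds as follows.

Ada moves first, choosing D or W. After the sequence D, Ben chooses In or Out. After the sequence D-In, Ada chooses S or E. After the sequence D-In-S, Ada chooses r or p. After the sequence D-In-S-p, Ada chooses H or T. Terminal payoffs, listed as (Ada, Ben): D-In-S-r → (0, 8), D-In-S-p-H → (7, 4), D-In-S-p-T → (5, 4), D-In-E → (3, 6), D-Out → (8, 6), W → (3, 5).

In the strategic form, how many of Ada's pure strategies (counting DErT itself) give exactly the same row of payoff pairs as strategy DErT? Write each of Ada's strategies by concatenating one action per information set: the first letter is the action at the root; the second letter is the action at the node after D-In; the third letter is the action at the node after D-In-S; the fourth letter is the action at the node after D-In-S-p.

4

Row for DErT (columns In, Out): (3,6) (8,6).
Under DErT, Ada's choice at the node after D-In-S and at the node after D-In-S-p can never be reached regardless of what Ben does, so varying those choices leaves every outcome unchanged.
Holding the reachable choices fixed and varying the unreachable ones freely already gives 2 × 2 = 4 equivalent strategies.
No other strategy reproduces this row, so those 4 are the full class: DErH, DErT, DEpH, DEpT.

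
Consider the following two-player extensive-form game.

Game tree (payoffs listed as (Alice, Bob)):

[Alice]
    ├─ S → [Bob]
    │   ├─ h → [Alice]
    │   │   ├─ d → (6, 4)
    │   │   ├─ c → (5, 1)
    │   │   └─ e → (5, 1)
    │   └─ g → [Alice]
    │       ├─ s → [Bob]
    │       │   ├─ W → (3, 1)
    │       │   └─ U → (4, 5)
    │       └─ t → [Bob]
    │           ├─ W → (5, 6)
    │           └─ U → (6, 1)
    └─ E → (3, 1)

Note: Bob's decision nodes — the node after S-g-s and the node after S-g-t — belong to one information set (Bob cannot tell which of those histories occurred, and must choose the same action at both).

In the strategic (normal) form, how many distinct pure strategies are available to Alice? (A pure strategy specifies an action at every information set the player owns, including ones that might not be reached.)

Alice owns the root with actions {S, E} — two choices.
Alice owns the node after S-h with actions {d, c, e} — three choices.
Alice owns the node after S-g with actions {s, t} — two choices.
A pure strategy fixes one action at each information set independently, so the count is the product 2 × 3 × 2 = 12.

12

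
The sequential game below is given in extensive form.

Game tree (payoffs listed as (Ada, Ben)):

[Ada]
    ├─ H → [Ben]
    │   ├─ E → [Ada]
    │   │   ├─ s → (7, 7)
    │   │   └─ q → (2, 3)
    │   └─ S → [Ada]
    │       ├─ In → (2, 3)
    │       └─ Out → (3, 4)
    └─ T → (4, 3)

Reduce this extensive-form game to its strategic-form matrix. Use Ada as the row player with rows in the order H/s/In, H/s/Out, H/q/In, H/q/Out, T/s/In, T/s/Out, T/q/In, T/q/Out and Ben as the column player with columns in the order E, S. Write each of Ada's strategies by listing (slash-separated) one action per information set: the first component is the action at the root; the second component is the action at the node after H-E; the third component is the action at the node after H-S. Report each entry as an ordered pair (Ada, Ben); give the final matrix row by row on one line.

H/s/In: (7,7) (2,3) | H/s/Out: (7,7) (3,4) | H/q/In: (2,3) (2,3) | H/q/Out: (2,3) (3,4) | T/s/In: (4,3) (4,3) | T/s/Out: (4,3) (4,3) | T/q/In: (4,3) (4,3) | T/q/Out: (4,3) (4,3)

Row H/s/In: E→(7,7), S→(2,3)
Row H/s/Out: E→(7,7), S→(3,4)
Row H/q/In: E→(2,3), S→(2,3)
Row H/q/Out: E→(2,3), S→(3,4)
Row T/s/In: E→(4,3), S→(4,3)
Row T/s/Out: E→(4,3), S→(4,3)
Row T/q/In: E→(4,3), S→(4,3)
Row T/q/Out: E→(4,3), S→(4,3)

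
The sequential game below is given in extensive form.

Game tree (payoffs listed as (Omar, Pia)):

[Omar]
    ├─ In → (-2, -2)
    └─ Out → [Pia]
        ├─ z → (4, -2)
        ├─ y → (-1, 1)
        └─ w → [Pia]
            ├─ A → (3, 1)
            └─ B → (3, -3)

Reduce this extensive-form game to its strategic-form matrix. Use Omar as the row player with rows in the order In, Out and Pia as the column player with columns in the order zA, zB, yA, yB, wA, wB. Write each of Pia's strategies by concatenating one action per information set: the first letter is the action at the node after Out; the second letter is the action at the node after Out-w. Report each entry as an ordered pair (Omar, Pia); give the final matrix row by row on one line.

           zA       zB       yA       yB       wA       wB
  In  (-2,-2)  (-2,-2)  (-2,-2)  (-2,-2)  (-2,-2)  (-2,-2)
 Out   (4,-2)   (4,-2)   (-1,1)   (-1,1)    (3,1)   (3,-3)

In: (-2,-2) (-2,-2) (-2,-2) (-2,-2) (-2,-2) (-2,-2) | Out: (4,-2) (4,-2) (-1,1) (-1,1) (3,1) (3,-3)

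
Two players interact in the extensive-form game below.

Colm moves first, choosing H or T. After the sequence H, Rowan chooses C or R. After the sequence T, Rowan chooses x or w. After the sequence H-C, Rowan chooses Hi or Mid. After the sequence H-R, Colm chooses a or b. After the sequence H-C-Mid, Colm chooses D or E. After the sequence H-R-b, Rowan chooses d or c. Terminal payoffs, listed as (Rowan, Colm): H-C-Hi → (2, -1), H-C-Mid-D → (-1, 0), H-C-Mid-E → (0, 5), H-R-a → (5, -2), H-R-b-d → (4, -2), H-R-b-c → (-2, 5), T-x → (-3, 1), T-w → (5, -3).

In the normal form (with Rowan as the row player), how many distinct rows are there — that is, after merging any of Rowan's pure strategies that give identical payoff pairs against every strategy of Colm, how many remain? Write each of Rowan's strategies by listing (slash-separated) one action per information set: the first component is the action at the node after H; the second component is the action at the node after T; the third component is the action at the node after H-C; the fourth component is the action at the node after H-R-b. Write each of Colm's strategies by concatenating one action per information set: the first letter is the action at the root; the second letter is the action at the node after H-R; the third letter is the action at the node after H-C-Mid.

8

Rowan has 16 pure strategies: C/x/Hi/d, C/x/Hi/c, C/x/Mid/d, C/x/Mid/c, C/w/Hi/d, C/w/Hi/c, C/w/Mid/d, C/w/Mid/c, R/x/Hi/d, R/x/Hi/c, R/x/Mid/d, R/x/Mid/c, R/w/Hi/d, R/w/Hi/c, R/w/Mid/d, R/w/Mid/c. Columns: HaD, HaE, HbD, HbE, TaD, TaE, TbD, TbE.
{C/x/Hi/d, C/x/Hi/c} → row (2,-1) (2,-1) (2,-1) (2,-1) (-3,1) (-3,1) (-3,1) (-3,1)
{C/x/Mid/d, C/x/Mid/c} → row (-1,0) (0,5) (-1,0) (0,5) (-3,1) (-3,1) (-3,1) (-3,1)
{C/w/Hi/d, C/w/Hi/c} → row (2,-1) (2,-1) (2,-1) (2,-1) (5,-3) (5,-3) (5,-3) (5,-3)
{C/w/Mid/d, C/w/Mid/c} → row (-1,0) (0,5) (-1,0) (0,5) (5,-3) (5,-3) (5,-3) (5,-3)
{R/x/Hi/d, R/x/Mid/d} → row (5,-2) (5,-2) (4,-2) (4,-2) (-3,1) (-3,1) (-3,1) (-3,1)
{R/x/Hi/c, R/x/Mid/c} → row (5,-2) (5,-2) (-2,5) (-2,5) (-3,1) (-3,1) (-3,1) (-3,1)
{R/w/Hi/d, R/w/Mid/d} → row (5,-2) (5,-2) (4,-2) (4,-2) (5,-3) (5,-3) (5,-3) (5,-3)
{R/w/Hi/c, R/w/Mid/c} → row (5,-2) (5,-2) (-2,5) (-2,5) (5,-3) (5,-3) (5,-3) (5,-3)
That's 8 distinct rows out of 16 strategies.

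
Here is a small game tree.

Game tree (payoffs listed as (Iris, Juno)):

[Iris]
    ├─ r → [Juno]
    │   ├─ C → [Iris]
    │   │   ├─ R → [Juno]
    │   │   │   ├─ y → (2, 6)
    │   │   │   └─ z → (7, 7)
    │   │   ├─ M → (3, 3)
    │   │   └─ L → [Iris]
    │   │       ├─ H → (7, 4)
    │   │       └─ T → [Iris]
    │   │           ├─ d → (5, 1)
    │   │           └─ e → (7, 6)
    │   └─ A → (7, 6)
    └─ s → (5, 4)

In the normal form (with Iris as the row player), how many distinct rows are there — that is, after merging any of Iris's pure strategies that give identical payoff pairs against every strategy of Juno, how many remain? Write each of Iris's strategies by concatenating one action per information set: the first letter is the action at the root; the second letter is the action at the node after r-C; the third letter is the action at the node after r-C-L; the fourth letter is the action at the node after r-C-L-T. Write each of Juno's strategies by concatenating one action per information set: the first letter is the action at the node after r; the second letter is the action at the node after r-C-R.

Iris has 24 pure strategies: rRHd, rRHe, rRTd, rRTe, rMHd, rMHe, rMTd, rMTe, rLHd, rLHe, rLTd, rLTe, sRHd, sRHe, sRTd, sRTe, sMHd, sMHe, sMTd, sMTe, sLHd, sLHe, sLTd, sLTe. Columns: Cy, Cz, Ay, Az.
{rRHd, rRHe, rRTd, rRTe} → row (2,6) (7,7) (7,6) (7,6)
{rMHd, rMHe, rMTd, rMTe} → row (3,3) (3,3) (7,6) (7,6)
{rLHd, rLHe} → row (7,4) (7,4) (7,6) (7,6)
{rLTd} → row (5,1) (5,1) (7,6) (7,6)
{rLTe} → row (7,6) (7,6) (7,6) (7,6)
{sRHd, sRHe, sRTd, sRTe, sMHd, sMHe, sMTd, sMTe, sLHd, sLHe, sLTd, sLTe} → row (5,4) (5,4) (5,4) (5,4)
That's 6 distinct rows out of 24 strategies.

6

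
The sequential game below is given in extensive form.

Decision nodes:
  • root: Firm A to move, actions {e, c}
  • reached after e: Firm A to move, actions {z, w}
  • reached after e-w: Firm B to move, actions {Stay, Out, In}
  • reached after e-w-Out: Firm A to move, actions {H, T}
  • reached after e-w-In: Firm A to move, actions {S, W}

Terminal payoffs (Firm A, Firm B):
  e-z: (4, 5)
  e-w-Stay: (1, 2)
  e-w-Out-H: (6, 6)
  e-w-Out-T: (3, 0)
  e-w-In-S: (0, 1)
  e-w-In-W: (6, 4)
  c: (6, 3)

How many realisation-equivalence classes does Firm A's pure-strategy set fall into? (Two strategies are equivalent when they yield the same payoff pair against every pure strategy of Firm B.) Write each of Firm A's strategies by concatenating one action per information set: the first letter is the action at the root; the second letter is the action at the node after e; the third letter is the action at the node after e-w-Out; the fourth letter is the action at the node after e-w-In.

Firm A has 16 pure strategies: ezHS, ezHW, ezTS, ezTW, ewHS, ewHW, ewTS, ewTW, czHS, czHW, czTS, czTW, cwHS, cwHW, cwTS, cwTW. Columns: Stay, Out, In.
{ezHS, ezHW, ezTS, ezTW} → row (4,5) (4,5) (4,5)
{ewHS} → row (1,2) (6,6) (0,1)
{ewHW} → row (1,2) (6,6) (6,4)
{ewTS} → row (1,2) (3,0) (0,1)
{ewTW} → row (1,2) (3,0) (6,4)
{czHS, czHW, czTS, czTW, cwHS, cwHW, cwTS, cwTW} → row (6,3) (6,3) (6,3)
That's 6 distinct rows out of 16 strategies.

6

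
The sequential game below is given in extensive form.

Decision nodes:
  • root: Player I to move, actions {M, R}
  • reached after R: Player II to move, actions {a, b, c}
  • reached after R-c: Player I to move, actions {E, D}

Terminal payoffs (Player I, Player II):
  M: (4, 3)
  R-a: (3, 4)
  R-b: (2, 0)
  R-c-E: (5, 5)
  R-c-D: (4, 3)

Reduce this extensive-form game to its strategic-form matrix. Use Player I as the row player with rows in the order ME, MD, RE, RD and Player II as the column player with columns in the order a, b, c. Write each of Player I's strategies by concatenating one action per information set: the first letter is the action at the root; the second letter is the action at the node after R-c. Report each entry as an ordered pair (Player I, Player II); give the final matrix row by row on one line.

            a        b        c
  ME    (4,3)    (4,3)    (4,3)
  MD    (4,3)    (4,3)    (4,3)
  RE    (3,4)    (2,0)    (5,5)
  RD    (3,4)    (2,0)    (4,3)

ME: (4,3) (4,3) (4,3) | MD: (4,3) (4,3) (4,3) | RE: (3,4) (2,0) (5,5) | RD: (3,4) (2,0) (4,3)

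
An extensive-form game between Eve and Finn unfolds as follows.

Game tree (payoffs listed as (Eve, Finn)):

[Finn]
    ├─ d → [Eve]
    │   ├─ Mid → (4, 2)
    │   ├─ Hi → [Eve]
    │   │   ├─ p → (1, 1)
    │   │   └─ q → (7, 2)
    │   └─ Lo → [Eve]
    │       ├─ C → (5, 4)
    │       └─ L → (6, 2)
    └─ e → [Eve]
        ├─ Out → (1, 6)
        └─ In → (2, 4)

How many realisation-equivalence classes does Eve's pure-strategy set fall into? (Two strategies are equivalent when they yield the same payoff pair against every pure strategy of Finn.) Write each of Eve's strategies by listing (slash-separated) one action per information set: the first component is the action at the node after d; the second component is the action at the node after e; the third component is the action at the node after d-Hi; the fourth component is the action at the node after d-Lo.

10

Eve has 24 pure strategies: Mid/Out/p/C, Mid/Out/p/L, Mid/Out/q/C, Mid/Out/q/L, Mid/In/p/C, Mid/In/p/L, Mid/In/q/C, Mid/In/q/L, Hi/Out/p/C, Hi/Out/p/L, Hi/Out/q/C, Hi/Out/q/L, Hi/In/p/C, Hi/In/p/L, Hi/In/q/C, Hi/In/q/L, Lo/Out/p/C, Lo/Out/p/L, Lo/Out/q/C, Lo/Out/q/L, Lo/In/p/C, Lo/In/p/L, Lo/In/q/C, Lo/In/q/L. Columns: d, e.
{Mid/Out/p/C, Mid/Out/p/L, Mid/Out/q/C, Mid/Out/q/L} → row (4,2) (1,6)
{Mid/In/p/C, Mid/In/p/L, Mid/In/q/C, Mid/In/q/L} → row (4,2) (2,4)
{Hi/Out/p/C, Hi/Out/p/L} → row (1,1) (1,6)
{Hi/Out/q/C, Hi/Out/q/L} → row (7,2) (1,6)
{Hi/In/p/C, Hi/In/p/L} → row (1,1) (2,4)
{Hi/In/q/C, Hi/In/q/L} → row (7,2) (2,4)
{Lo/Out/p/C, Lo/Out/q/C} → row (5,4) (1,6)
{Lo/Out/p/L, Lo/Out/q/L} → row (6,2) (1,6)
{Lo/In/p/C, Lo/In/q/C} → row (5,4) (2,4)
{Lo/In/p/L, Lo/In/q/L} → row (6,2) (2,4)
That's 10 distinct rows out of 24 strategies.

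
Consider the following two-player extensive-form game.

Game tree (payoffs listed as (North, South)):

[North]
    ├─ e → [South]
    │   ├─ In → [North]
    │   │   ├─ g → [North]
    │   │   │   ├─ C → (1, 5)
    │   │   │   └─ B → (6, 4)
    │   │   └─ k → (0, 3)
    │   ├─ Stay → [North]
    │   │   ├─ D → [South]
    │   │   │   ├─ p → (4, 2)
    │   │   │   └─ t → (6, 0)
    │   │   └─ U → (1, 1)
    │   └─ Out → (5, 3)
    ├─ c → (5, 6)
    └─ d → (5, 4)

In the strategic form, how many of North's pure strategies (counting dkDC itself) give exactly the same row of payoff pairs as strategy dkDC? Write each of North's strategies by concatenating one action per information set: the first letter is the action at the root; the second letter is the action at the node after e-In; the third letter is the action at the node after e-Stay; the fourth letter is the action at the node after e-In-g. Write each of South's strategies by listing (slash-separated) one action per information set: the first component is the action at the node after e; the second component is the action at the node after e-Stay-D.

Row for dkDC (columns In/p, In/t, Stay/p, Stay/t, Out/p, Out/t): (5,4) (5,4) (5,4) (5,4) (5,4) (5,4).
Under dkDC, North's choice at the node after e-In and at the node after e-Stay and at the node after e-In-g can never be reached regardless of what South does, so varying those choices leaves every outcome unchanged.
Holding the reachable choices fixed and varying the unreachable ones freely already gives 2 × 2 × 2 = 8 equivalent strategies.
No other strategy reproduces this row, so those 8 are the full class: dgDC, dgDB, dgUC, dgUB, dkDC, dkDB, dkUC, dkUB.

8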